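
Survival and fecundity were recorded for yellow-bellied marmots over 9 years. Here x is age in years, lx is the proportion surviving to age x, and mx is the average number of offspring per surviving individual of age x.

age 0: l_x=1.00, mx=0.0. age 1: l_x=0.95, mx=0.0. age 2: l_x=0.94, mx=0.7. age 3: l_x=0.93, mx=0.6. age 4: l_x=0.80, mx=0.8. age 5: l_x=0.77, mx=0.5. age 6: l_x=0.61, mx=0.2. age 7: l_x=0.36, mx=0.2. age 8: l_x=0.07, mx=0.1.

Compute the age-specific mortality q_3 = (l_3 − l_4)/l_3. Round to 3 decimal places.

0.140

q_3 = (l_3 − l_4) / l_3 = (0.93 − 0.8) / 0.93
     = 0.13 / 0.93 = 0.139785… → 0.140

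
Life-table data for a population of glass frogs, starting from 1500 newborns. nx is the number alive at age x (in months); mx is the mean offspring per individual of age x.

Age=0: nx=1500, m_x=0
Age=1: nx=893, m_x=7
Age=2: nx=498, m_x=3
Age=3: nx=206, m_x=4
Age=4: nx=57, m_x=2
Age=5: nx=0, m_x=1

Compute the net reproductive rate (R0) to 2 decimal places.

5.79

lx = nx/n0 = nx/1500: 1, 0.59533…, 0.332, 0.13733…, 0.038, 0
lx·mx by age: 0, 4.167333…, 0.996, 0.549333…, 0.076, 0
R0 = Σ lx·mx = 5.788667… → 5.79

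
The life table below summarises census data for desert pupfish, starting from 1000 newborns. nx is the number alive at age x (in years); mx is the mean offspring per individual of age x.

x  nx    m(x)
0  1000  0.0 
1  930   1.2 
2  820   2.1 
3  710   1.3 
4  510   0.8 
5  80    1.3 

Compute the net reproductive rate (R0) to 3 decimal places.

4.273

lx = nx/n0 = nx/1000: 1, 0.93, 0.82, 0.71, 0.51, 0.08
lx·mx by age: 0, 1.116, 1.722, 0.923, 0.408, 0.104
R0 = Σ lx·mx = 4.273 → 4.273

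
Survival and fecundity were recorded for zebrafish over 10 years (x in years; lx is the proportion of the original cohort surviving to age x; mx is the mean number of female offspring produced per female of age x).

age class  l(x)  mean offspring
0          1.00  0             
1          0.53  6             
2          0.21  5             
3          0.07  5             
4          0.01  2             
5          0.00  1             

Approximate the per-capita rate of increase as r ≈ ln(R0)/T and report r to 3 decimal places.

1.095

R0 = Σ lx·mx = 0 + 3.18 + 1.05 + 0.35 + 0.02 + 0 = 4.6
Σ x·lx·mx = 6.41; T = 6.41/4.6 = 1.39348…
r ≈ ln(R0)/T = ln(4.6)/1.39348… = 1.09514… → 1.095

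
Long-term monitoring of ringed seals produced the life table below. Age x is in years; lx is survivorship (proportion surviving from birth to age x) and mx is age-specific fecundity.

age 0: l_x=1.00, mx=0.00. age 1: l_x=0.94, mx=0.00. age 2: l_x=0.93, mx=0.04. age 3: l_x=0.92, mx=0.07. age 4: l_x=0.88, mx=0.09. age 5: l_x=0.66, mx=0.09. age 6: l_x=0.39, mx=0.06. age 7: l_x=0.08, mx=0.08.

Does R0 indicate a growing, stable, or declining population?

declining

R0 = Σ lx·mx = 0 + 0 + 0.0372 + 0.0644 + 0.0792 + 0.0594 + 0.0234 + 0.0064 = 0.27
R0 < 1, so the population is declining.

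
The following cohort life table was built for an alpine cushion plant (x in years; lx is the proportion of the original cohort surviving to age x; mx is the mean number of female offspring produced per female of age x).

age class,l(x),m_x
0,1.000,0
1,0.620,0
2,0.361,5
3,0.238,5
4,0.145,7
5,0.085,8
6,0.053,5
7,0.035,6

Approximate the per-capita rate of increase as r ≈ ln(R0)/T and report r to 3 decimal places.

R0 = Σ lx·mx = 0 + 0 + 1.805 + 1.19 + 1.015 + 0.68 + 0.265 + 0.21 = 5.165
Σ x·lx·mx = 17.7; T = 17.7/5.165 = 3.42691…
r ≈ ln(R0)/T = ln(5.165)/3.42691… = 0.47912… → 0.479

0.479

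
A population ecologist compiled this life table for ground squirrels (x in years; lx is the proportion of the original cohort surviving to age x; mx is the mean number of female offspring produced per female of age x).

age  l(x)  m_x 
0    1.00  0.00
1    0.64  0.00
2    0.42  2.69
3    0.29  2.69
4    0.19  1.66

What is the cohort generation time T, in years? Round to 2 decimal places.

lx·mx: 0, 0, 1.1298, 0.7801, 0.3154 → R0 = 2.2253
x·lx·mx: 0, 0, 2.2596, 2.3403, 1.2616 → Σ = 5.8615
T = 5.8615 / 2.2253 = 2.634027… → 2.63

2.63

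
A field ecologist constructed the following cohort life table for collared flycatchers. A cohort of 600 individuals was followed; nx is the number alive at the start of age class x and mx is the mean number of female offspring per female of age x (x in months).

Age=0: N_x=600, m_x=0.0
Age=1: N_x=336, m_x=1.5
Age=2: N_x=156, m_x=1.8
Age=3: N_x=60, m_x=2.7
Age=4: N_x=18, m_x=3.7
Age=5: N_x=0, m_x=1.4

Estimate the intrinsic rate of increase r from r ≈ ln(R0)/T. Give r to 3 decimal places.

0.292

lx = nx/n0 = nx/600: 1, 0.56, 0.26, 0.1, 0.03, 0
R0 = Σ lx·mx = 0 + 0.84 + 0.468 + 0.27 + 0.111 + 0 = 1.689
Σ x·lx·mx = 3.03; T = 3.03/1.689 = 1.79396…
r ≈ ln(R0)/T = ln(1.689)/1.79396… = 0.29217… → 0.292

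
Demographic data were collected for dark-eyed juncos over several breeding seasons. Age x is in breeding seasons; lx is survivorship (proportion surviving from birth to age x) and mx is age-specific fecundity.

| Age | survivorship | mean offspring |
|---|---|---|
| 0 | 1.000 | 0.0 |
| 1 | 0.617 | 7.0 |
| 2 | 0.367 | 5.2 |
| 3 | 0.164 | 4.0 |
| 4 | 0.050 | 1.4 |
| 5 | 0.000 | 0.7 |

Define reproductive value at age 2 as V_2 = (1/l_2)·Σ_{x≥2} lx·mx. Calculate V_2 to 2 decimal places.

7.18

lx·mx for x ≥ 2: 1.9084, 0.656, 0.07, 0 → sum = 2.6344
V_2 = 2.6344 / l_2 = 2.6344 / 0.367 = 7.178202… → 7.18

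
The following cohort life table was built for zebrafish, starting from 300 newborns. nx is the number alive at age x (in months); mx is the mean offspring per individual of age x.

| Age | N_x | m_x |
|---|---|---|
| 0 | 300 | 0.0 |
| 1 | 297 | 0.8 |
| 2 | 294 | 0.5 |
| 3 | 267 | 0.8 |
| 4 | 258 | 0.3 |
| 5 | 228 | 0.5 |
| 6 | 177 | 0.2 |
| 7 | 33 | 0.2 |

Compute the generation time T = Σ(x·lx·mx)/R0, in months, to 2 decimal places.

2.78

lx = nx/n0 = nx/300: 1, 0.99, 0.98, 0.89, 0.86, 0.76, 0.59, 0.11
lx·mx: 0, 0.792, 0.49, 0.712, 0.258, 0.38, 0.118, 0.022 → R0 = 2.772
x·lx·mx: 0, 0.792, 0.98, 2.136, 1.032, 1.9, 0.708, 0.154 → Σ = 7.702
T = 7.702 / 2.772 = 2.778499… → 2.78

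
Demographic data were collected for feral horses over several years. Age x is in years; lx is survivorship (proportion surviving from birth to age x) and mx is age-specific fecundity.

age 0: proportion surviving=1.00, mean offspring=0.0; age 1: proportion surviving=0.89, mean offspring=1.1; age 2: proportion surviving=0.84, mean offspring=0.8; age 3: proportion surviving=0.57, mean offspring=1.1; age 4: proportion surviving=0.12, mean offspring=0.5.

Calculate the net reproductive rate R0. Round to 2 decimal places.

lx·mx by age: 0, 0.979, 0.672, 0.627, 0.06
R0 = Σ lx·mx = 2.338 → 2.34

2.34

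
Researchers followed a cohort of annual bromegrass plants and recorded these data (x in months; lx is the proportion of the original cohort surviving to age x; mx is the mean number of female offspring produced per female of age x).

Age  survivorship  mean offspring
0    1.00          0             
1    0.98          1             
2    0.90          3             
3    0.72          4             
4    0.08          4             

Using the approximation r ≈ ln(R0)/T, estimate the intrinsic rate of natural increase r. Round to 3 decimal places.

0.814

R0 = Σ lx·mx = 0 + 0.98 + 2.7 + 2.88 + 0.32 = 6.88
Σ x·lx·mx = 16.3; T = 16.3/6.88 = 2.36919…
r ≈ ln(R0)/T = ln(6.88)/2.36919… = 0.81404… → 0.814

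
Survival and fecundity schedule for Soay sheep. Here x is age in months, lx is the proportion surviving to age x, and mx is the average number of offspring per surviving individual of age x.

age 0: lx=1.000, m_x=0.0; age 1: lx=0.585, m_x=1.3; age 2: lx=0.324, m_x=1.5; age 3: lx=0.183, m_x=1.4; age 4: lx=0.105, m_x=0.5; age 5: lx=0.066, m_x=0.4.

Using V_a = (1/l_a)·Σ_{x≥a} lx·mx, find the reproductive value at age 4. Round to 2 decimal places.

0.75

lx·mx for x ≥ 4: 0.0525, 0.0264 → sum = 0.0789
V_4 = 0.0789 / l_4 = 0.0789 / 0.105 = 0.751429… → 0.75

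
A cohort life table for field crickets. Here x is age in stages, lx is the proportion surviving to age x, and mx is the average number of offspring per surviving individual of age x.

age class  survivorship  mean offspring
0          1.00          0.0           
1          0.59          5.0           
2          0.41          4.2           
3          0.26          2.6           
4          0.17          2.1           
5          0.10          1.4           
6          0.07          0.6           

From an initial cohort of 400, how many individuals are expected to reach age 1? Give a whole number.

Expected survivors = N0 · l_1 = 400 × 0.59 = 236 → 236

236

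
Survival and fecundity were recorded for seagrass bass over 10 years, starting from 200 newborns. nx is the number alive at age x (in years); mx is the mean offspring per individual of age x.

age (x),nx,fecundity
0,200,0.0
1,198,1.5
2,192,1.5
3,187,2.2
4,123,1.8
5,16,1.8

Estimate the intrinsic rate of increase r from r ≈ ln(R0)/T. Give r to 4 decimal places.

lx = nx/n0 = nx/200: 1, 0.99, 0.96, 0.935, 0.615, 0.08
R0 = Σ lx·mx = 0 + 1.485 + 1.44 + 2.057 + 1.107 + 0.144 = 6.233
Σ x·lx·mx = 15.684; T = 15.684/6.233 = 2.51628…
r ≈ ln(R0)/T = ln(6.233)/2.51628… = 0.727206… → 0.7272

0.7272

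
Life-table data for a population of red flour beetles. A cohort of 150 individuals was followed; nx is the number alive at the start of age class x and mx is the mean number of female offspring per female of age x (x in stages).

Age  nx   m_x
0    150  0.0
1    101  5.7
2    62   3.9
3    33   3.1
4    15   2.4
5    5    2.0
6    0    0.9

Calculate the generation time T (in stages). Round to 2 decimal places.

1.62

lx = nx/n0 = nx/150: 1, 0.67333…, 0.41333…, 0.22, 0.1, 0.03333…, 0
lx·mx: 0, 3.838…, 1.612…, 0.682, 0.24, 0.066667…, 0 → R0 = 6.438667…
x·lx·mx: 0, 3.838…, 3.224…, 2.046, 0.96, 0.333333…, 0 → Σ = 10.401333…
T = 10.401333… / 6.438667… = 1.615448… → 1.62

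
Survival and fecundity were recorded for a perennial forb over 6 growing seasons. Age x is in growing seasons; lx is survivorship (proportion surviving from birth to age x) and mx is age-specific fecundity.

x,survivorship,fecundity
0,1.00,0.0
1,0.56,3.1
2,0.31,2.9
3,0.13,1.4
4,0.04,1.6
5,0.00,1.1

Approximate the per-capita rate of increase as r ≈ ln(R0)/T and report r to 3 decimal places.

R0 = Σ lx·mx = 0 + 1.736 + 0.899 + 0.182 + 0.064 + 0 = 2.881
Σ x·lx·mx = 4.336; T = 4.336/2.881 = 1.50503…
r ≈ ln(R0)/T = ln(2.881)/1.50503… = 0.70307… → 0.703

0.703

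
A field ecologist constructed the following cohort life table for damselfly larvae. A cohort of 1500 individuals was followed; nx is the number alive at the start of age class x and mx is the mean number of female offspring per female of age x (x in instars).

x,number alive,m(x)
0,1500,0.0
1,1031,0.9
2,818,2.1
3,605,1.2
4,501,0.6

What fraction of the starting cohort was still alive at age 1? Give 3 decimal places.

0.687

l_1 = n_1/n_0 = 1031/1500 = 0.687333… → 0.687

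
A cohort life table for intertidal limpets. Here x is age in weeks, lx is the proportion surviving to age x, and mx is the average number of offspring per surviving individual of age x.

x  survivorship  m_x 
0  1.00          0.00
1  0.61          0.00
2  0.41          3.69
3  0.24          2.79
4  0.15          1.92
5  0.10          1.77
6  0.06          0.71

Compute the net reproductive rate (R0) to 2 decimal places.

lx·mx by age: 0, 0, 1.5129, 0.6696, 0.288, 0.177, 0.0426
R0 = Σ lx·mx = 2.6901 → 2.69

2.69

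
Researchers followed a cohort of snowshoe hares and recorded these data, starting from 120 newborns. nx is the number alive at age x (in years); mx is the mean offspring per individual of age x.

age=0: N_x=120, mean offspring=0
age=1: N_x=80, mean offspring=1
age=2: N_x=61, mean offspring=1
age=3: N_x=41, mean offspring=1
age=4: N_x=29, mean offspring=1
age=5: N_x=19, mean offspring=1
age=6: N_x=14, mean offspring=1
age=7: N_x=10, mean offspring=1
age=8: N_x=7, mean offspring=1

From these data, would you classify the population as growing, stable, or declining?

growing

lx = nx/n0 = nx/120: 1, 0.66667…, 0.50833…, 0.34167…, 0.24167…, 0.15833…, 0.11667…, 0.08333…, 0.05833…
R0 = Σ lx·mx = 0 + 0.666667… + 0.508333… + 0.341667… + 0.241667… + 0.158333… + 0.116667… + 0.083333… + 0.058333… = 2.175…
R0 > 1, so the population is growing.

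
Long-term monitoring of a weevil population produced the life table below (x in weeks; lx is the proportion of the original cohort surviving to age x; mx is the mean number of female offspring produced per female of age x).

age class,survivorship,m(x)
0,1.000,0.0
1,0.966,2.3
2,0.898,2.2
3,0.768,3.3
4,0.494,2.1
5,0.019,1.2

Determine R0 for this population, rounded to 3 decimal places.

lx·mx by age: 0, 2.2218, 1.9756, 2.5344, 1.0374, 0.0228
R0 = Σ lx·mx = 7.792 → 7.792

7.792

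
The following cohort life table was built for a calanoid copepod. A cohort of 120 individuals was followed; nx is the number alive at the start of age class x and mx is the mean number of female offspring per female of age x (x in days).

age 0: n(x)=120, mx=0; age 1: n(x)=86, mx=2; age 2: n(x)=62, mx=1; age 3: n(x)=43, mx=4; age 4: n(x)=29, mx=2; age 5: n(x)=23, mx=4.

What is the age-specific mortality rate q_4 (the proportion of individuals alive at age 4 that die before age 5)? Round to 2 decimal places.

0.21

lx = nx/n0 = nx/120: 1, 0.71667…, 0.51667…, 0.35833…, 0.24167…, 0.19167…
q_4 = (l_4 − l_5) / l_4 = (0.241667… − 0.191667…) / 0.241667…
     = 0.05… / 0.241667… = 0.206897… → 0.21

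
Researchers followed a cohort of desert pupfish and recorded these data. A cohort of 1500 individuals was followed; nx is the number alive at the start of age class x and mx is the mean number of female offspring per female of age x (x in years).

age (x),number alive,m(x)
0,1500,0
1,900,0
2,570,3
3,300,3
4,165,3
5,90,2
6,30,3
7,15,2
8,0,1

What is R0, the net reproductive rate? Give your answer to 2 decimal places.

lx = nx/n0 = nx/1500: 1, 0.6, 0.38, 0.2, 0.11, 0.06, 0.02, 0.01, 0
lx·mx by age: 0, 0, 1.14, 0.6, 0.33, 0.12, 0.06, 0.02, 0
R0 = Σ lx·mx = 2.27 → 2.27

2.27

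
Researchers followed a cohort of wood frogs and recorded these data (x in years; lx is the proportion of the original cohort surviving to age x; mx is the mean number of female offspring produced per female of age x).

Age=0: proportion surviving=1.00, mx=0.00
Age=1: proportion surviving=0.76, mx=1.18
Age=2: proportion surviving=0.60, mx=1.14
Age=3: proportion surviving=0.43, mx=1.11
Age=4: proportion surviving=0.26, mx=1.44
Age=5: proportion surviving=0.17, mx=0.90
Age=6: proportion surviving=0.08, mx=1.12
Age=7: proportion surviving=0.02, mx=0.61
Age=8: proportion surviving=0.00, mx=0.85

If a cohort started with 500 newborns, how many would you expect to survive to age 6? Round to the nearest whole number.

Expected survivors = N0 · l_6 = 500 × 0.08 = 40 → 40

40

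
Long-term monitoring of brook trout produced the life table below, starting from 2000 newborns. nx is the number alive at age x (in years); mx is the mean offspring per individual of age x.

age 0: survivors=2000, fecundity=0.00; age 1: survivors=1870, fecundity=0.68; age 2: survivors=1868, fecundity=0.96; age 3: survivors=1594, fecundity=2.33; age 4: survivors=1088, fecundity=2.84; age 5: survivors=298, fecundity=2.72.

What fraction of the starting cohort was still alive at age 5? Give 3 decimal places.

l_5 = n_5/n_0 = 298/2000 = 0.149 → 0.149

0.149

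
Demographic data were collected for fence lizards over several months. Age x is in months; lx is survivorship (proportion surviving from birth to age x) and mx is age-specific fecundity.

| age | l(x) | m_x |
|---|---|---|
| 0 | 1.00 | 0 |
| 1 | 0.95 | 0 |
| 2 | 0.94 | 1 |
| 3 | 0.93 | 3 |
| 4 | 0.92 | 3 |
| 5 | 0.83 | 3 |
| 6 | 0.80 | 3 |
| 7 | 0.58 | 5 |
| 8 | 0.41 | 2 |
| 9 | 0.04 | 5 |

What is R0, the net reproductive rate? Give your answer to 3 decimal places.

lx·mx by age: 0, 0, 0.94, 2.79, 2.76, 2.49, 2.4, 2.9, 0.82, 0.2
R0 = Σ lx·mx = 15.3 → 15.300

15.300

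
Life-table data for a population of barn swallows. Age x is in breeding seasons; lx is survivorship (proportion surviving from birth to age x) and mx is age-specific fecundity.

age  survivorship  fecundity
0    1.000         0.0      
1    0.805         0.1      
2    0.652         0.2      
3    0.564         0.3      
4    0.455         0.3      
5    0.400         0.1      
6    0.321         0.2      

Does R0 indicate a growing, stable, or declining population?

declining

R0 = Σ lx·mx = 0 + 0.0805 + 0.1304 + 0.1692 + 0.1365 + 0.04 + 0.0642 = 0.6208
R0 < 1, so the population is declining.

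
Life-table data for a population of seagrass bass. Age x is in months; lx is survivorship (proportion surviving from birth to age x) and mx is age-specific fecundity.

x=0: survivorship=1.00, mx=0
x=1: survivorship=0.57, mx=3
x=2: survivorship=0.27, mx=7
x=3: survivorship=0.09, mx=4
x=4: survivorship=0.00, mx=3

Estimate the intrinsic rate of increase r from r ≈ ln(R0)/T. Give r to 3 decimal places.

R0 = Σ lx·mx = 0 + 1.71 + 1.89 + 0.36 + 0 = 3.96
Σ x·lx·mx = 6.57; T = 6.57/3.96 = 1.65909…
r ≈ ln(R0)/T = ln(3.96)/1.65909… = 0.82952… → 0.830

0.830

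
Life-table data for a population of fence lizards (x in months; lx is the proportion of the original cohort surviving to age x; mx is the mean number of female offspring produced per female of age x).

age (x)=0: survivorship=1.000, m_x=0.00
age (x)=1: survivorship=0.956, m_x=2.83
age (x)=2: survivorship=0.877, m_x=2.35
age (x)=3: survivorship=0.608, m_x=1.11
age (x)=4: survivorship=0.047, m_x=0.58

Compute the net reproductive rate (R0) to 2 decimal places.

lx·mx by age: 0, 2.70548, 2.06095, 0.67488, 0.02726
R0 = Σ lx·mx = 5.46857 → 5.47

5.47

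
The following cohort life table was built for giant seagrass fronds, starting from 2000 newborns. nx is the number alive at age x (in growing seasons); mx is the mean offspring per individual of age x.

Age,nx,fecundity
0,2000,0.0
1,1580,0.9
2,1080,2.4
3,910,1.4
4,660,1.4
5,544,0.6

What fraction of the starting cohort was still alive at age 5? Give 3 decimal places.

l_5 = n_5/n_0 = 544/2000 = 0.272 → 0.272

0.272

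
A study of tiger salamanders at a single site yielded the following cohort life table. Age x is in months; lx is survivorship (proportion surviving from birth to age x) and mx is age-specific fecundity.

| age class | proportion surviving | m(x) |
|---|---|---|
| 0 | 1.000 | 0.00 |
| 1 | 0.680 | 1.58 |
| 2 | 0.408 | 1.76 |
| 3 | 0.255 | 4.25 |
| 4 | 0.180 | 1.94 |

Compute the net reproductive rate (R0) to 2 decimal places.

lx·mx by age: 0, 1.0744, 0.71808, 1.08375, 0.3492
R0 = Σ lx·mx = 3.22543 → 3.23

3.23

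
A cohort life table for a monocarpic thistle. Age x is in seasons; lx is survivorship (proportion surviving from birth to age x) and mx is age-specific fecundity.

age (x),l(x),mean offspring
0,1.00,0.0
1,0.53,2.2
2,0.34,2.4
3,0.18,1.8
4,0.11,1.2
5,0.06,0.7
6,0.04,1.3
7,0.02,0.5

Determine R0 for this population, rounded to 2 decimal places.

2.54

lx·mx by age: 0, 1.166, 0.816, 0.324, 0.132, 0.042, 0.052, 0.01
R0 = Σ lx·mx = 2.542 → 2.54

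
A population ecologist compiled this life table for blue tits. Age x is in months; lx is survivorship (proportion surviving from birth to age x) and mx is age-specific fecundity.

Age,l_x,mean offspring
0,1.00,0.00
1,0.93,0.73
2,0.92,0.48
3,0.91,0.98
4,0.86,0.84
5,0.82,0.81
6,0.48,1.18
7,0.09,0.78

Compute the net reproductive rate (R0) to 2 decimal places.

4.04

lx·mx by age: 0, 0.6789, 0.4416, 0.8918, 0.7224, 0.6642, 0.5664, 0.0702
R0 = Σ lx·mx = 4.0355 → 4.04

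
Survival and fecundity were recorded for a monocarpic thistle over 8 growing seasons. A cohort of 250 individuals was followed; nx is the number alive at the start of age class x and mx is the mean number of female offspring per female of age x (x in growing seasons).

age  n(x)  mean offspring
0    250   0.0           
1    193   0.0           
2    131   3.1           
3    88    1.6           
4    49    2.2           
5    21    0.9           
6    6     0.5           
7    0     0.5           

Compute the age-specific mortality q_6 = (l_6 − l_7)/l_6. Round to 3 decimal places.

lx = nx/n0 = nx/250: 1, 0.772, 0.524, 0.352, 0.196, 0.084, 0.024, 0
q_6 = (l_6 − l_7) / l_6 = (0.024 − 0) / 0.024
     = 0.024 / 0.024 = 1 → 1.000

1.000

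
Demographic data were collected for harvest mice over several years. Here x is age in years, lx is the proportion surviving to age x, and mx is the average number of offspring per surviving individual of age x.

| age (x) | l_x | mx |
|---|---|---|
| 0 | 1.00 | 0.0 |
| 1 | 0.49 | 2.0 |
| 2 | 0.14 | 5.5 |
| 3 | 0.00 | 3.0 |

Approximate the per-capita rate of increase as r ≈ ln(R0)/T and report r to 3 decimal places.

R0 = Σ lx·mx = 0 + 0.98 + 0.77 + 0 = 1.75
Σ x·lx·mx = 2.52; T = 2.52/1.75 = 1.44
r ≈ ln(R0)/T = ln(1.75)/1.44 = 0.38862… → 0.389

0.389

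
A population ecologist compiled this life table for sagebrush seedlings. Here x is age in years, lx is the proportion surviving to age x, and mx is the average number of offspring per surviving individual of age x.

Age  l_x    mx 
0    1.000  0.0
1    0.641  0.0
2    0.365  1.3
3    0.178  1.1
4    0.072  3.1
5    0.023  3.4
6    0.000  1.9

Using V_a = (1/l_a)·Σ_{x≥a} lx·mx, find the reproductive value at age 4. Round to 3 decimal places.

4.186

lx·mx for x ≥ 4: 0.2232, 0.0782, 0 → sum = 0.3014
V_4 = 0.3014 / l_4 = 0.3014 / 0.072 = 4.186111… → 4.186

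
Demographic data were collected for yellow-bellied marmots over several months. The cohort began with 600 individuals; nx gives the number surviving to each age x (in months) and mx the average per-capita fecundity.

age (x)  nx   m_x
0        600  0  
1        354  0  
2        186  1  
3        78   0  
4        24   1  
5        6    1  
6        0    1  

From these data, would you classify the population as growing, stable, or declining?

declining

lx = nx/n0 = nx/600: 1, 0.59, 0.31, 0.13, 0.04, 0.01, 0
R0 = Σ lx·mx = 0 + 0 + 0.31 + 0 + 0.04 + 0.01 + 0 = 0.36
R0 < 1, so the population is declining.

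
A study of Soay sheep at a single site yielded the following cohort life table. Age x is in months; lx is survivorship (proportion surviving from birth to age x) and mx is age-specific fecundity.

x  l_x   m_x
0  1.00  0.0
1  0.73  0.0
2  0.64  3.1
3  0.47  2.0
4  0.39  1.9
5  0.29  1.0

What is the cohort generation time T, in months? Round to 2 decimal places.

2.83

lx·mx: 0, 0, 1.984, 0.94, 0.741, 0.29 → R0 = 3.955
x·lx·mx: 0, 0, 3.968, 2.82, 2.964, 1.45 → Σ = 11.202
T = 11.202 / 3.955 = 2.832364… → 2.83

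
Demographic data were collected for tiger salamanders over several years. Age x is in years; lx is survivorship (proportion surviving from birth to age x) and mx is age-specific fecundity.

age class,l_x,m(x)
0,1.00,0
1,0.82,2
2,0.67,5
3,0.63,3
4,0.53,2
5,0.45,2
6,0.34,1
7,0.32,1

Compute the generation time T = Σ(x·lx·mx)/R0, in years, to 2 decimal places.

lx·mx: 0, 1.64, 3.35, 1.89, 1.06, 0.9, 0.34, 0.32 → R0 = 9.5
x·lx·mx: 0, 1.64, 6.7, 5.67, 4.24, 4.5, 2.04, 2.24 → Σ = 27.03
T = 27.03 / 9.5 = 2.845263… → 2.85

2.85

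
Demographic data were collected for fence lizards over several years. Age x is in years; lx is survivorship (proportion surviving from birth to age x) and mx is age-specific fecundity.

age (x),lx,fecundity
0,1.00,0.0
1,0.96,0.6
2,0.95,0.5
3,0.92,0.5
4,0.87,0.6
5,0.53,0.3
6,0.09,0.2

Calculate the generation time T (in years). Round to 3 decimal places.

lx·mx: 0, 0.576, 0.475, 0.46, 0.522, 0.159, 0.018 → R0 = 2.21
x·lx·mx: 0, 0.576, 0.95, 1.38, 2.088, 0.795, 0.108 → Σ = 5.897
T = 5.897 / 2.21 = 2.668326… → 2.668

2.668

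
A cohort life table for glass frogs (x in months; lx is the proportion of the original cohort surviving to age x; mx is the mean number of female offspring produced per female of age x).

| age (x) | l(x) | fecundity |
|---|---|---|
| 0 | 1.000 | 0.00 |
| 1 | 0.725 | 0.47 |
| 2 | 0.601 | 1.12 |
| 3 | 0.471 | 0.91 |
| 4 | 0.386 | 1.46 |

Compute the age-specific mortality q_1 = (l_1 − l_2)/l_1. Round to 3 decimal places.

0.171

q_1 = (l_1 − l_2) / l_1 = (0.725 − 0.601) / 0.725
     = 0.124 / 0.725 = 0.171034… → 0.171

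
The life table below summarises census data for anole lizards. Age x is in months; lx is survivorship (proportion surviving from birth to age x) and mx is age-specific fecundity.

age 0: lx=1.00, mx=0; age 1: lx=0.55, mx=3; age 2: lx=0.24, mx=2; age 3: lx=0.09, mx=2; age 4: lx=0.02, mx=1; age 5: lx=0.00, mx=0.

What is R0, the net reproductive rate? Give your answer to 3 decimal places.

lx·mx by age: 0, 1.65, 0.48, 0.18, 0.02, 0
R0 = Σ lx·mx = 2.33 → 2.330

2.330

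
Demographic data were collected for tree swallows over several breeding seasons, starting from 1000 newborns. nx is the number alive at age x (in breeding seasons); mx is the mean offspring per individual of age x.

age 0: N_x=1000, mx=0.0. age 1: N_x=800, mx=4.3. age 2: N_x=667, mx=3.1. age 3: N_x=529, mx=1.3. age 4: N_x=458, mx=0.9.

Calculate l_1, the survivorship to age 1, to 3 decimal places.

0.800

l_1 = n_1/n_0 = 800/1000 = 0.8 → 0.800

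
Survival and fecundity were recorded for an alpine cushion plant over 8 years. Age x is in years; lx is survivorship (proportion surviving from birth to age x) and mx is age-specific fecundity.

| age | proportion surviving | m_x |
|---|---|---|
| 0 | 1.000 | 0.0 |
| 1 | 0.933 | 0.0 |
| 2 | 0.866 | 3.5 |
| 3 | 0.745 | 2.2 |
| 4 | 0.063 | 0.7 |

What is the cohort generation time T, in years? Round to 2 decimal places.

lx·mx: 0, 0, 3.031, 1.639, 0.0441 → R0 = 4.7141
x·lx·mx: 0, 0, 6.062, 4.917, 0.1764 → Σ = 11.1554
T = 11.1554 / 4.7141 = 2.36639… → 2.37

2.37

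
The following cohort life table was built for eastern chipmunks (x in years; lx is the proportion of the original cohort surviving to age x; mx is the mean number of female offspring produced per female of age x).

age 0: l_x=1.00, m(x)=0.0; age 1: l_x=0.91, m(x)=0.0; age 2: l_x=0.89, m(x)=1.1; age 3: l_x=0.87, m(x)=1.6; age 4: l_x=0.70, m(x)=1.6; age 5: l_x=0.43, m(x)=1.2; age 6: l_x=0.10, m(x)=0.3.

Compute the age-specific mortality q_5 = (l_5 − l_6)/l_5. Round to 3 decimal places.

q_5 = (l_5 − l_6) / l_5 = (0.43 − 0.1) / 0.43
     = 0.33 / 0.43 = 0.767442… → 0.767

0.767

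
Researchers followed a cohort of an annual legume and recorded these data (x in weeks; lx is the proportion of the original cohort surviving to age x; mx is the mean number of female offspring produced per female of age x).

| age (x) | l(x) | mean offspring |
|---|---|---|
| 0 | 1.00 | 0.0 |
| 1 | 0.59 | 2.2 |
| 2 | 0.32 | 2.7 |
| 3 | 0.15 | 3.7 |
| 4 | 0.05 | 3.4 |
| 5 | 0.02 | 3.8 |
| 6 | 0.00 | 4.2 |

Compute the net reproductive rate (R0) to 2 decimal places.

2.96

lx·mx by age: 0, 1.298, 0.864, 0.555, 0.17, 0.076, 0
R0 = Σ lx·mx = 2.963 → 2.96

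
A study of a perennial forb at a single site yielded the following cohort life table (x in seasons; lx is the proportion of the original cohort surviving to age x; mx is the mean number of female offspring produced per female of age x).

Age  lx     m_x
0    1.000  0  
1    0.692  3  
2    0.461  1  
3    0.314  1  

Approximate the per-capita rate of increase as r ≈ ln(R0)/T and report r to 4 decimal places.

0.7581

R0 = Σ lx·mx = 0 + 2.076 + 0.461 + 0.314 = 2.851
Σ x·lx·mx = 3.94; T = 3.94/2.851 = 1.38197…
r ≈ ln(R0)/T = ln(2.851)/1.38197… = 0.758098… → 0.7581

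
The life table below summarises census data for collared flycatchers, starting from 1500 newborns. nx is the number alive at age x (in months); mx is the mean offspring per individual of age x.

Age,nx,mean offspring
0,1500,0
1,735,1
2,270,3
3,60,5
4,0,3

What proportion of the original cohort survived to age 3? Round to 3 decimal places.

0.040

l_3 = n_3/n_0 = 60/1500 = 0.04 → 0.040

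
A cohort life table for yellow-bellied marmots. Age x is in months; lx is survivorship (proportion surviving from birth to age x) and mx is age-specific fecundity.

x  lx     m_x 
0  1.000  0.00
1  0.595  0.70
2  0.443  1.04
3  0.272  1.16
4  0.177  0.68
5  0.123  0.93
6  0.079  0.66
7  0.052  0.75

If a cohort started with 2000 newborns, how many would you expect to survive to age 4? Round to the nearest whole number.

354

Expected survivors = N0 · l_4 = 2000 × 0.177 = 354 → 354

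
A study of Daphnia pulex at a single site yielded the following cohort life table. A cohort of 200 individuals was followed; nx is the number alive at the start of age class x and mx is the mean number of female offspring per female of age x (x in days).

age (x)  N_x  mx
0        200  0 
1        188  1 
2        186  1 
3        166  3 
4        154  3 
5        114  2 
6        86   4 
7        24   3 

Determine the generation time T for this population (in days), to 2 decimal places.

lx = nx/n0 = nx/200: 1, 0.94, 0.93, 0.83, 0.77, 0.57, 0.43, 0.12
lx·mx: 0, 0.94, 0.93, 2.49, 2.31, 1.14, 1.72, 0.36 → R0 = 9.89
x·lx·mx: 0, 0.94, 1.86, 7.47, 9.24, 5.7, 10.32, 2.52 → Σ = 38.05
T = 38.05 / 9.89 = 3.847321… → 3.85

3.85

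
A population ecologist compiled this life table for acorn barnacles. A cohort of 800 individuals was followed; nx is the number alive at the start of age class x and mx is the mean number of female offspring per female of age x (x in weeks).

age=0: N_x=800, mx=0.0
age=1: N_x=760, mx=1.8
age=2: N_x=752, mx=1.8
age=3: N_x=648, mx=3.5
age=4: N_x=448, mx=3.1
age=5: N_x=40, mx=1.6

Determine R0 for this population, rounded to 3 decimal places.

8.053

lx = nx/n0 = nx/800: 1, 0.95, 0.94, 0.81, 0.56, 0.05
lx·mx by age: 0, 1.71, 1.692, 2.835, 1.736, 0.08
R0 = Σ lx·mx = 8.053 → 8.053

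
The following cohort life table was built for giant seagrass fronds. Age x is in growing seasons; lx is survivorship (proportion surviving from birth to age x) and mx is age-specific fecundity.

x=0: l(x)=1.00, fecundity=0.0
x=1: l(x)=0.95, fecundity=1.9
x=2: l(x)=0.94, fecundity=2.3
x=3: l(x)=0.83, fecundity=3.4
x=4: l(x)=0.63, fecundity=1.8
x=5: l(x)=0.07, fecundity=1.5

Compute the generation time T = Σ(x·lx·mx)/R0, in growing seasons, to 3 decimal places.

lx·mx: 0, 1.805, 2.162, 2.822, 1.134, 0.105 → R0 = 8.028
x·lx·mx: 0, 1.805, 4.324, 8.466, 4.536, 0.525 → Σ = 19.656
T = 19.656 / 8.028 = 2.44843… → 2.448

2.448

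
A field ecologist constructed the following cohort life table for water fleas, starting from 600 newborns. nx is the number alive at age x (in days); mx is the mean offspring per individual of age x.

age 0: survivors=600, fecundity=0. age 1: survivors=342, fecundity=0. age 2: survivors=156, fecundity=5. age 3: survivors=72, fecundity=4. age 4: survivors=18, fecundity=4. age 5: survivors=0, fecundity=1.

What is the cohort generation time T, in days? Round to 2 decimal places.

2.38

lx = nx/n0 = nx/600: 1, 0.57, 0.26, 0.12, 0.03, 0
lx·mx: 0, 0, 1.3, 0.48, 0.12, 0 → R0 = 1.9
x·lx·mx: 0, 0, 2.6, 1.44, 0.48, 0 → Σ = 4.52
T = 4.52 / 1.9 = 2.378947… → 2.38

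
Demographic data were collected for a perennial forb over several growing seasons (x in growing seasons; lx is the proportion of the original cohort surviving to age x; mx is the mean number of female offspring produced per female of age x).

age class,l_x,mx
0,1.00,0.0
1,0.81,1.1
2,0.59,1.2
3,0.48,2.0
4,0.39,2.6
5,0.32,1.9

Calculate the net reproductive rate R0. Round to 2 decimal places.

4.18

lx·mx by age: 0, 0.891, 0.708, 0.96, 1.014, 0.608
R0 = Σ lx·mx = 4.181 → 4.18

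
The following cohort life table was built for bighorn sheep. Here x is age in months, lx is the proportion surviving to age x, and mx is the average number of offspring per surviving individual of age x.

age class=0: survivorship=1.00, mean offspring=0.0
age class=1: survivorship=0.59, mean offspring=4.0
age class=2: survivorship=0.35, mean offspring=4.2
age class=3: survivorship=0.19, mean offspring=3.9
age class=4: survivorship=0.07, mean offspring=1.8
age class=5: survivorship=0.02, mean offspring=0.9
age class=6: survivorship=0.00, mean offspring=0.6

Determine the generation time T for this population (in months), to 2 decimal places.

lx·mx: 0, 2.36, 1.47, 0.741, 0.126, 0.018, 0 → R0 = 4.715
x·lx·mx: 0, 2.36, 2.94, 2.223, 0.504, 0.09, 0 → Σ = 8.117
T = 8.117 / 4.715 = 1.721527… → 1.72

1.72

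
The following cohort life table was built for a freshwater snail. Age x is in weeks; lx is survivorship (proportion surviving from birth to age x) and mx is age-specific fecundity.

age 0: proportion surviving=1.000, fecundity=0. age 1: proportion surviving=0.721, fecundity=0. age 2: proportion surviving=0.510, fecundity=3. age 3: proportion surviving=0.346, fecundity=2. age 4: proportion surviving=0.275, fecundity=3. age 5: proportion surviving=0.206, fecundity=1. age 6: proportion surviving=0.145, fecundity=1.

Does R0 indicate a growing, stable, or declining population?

growing

R0 = Σ lx·mx = 0 + 0 + 1.53 + 0.692 + 0.825 + 0.206 + 0.145 = 3.398
R0 > 1, so the population is growing.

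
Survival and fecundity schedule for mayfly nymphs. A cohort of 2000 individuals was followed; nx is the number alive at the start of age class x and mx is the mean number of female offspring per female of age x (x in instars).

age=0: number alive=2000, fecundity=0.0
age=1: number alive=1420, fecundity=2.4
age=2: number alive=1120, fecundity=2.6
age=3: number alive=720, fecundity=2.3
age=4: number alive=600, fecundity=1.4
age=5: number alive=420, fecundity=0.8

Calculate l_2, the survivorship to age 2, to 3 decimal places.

l_2 = n_2/n_0 = 1120/2000 = 0.56 → 0.560

0.560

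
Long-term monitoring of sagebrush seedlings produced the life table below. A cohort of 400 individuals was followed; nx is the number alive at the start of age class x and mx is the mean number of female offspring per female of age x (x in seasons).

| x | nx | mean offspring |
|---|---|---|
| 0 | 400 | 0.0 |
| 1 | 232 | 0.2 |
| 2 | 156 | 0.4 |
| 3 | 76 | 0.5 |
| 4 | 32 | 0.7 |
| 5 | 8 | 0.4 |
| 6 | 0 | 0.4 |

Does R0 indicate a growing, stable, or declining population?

declining

lx = nx/n0 = nx/400: 1, 0.58, 0.39, 0.19, 0.08, 0.02, 0
R0 = Σ lx·mx = 0 + 0.116 + 0.156 + 0.095 + 0.056 + 0.008 + 0 = 0.431
R0 < 1, so the population is declining.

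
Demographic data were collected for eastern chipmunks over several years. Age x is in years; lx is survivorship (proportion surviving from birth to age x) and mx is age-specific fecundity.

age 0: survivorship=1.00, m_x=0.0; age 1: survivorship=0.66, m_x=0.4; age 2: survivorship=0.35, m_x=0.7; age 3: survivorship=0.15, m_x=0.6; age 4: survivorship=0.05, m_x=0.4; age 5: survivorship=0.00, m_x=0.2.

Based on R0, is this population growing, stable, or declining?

R0 = Σ lx·mx = 0 + 0.264 + 0.245 + 0.09 + 0.02 + 0 = 0.619
R0 < 1, so the population is declining.

declining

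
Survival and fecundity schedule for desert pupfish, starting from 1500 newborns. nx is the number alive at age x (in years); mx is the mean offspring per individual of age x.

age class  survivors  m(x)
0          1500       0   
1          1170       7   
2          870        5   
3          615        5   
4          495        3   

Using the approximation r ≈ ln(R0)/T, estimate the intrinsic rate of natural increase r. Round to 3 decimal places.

lx = nx/n0 = nx/1500: 1, 0.78, 0.58, 0.41, 0.33
R0 = Σ lx·mx = 0 + 5.46 + 2.9 + 2.05 + 0.99 = 11.4
Σ x·lx·mx = 21.37; T = 21.37/11.4 = 1.87456…
r ≈ ln(R0)/T = ln(11.4)/1.87456… = 1.29823… → 1.298

1.298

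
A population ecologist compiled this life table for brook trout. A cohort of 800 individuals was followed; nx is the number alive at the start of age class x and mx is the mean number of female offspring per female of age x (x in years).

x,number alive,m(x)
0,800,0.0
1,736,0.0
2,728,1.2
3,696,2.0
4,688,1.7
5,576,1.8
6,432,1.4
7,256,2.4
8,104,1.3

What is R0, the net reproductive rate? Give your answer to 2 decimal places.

lx = nx/n0 = nx/800: 1, 0.92, 0.91, 0.87, 0.86, 0.72, 0.54, 0.32, 0.13
lx·mx by age: 0, 0, 1.092, 1.74, 1.462, 1.296, 0.756, 0.768, 0.169
R0 = Σ lx·mx = 7.283 → 7.28

7.28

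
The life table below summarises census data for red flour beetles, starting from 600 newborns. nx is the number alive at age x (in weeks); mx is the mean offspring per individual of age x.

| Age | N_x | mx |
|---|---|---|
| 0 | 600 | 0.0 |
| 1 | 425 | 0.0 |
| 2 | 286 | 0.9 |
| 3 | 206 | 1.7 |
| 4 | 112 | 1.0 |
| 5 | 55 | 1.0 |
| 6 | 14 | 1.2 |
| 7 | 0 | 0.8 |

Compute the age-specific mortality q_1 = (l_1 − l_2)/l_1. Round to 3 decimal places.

0.327

lx = nx/n0 = nx/600: 1, 0.70833…, 0.47667…, 0.34333…, 0.18667…, 0.09167…, 0.02333…, 0
q_1 = (l_1 − l_2) / l_1 = (0.708333… − 0.476667…) / 0.708333…
     = 0.231667… / 0.708333… = 0.327059… → 0.327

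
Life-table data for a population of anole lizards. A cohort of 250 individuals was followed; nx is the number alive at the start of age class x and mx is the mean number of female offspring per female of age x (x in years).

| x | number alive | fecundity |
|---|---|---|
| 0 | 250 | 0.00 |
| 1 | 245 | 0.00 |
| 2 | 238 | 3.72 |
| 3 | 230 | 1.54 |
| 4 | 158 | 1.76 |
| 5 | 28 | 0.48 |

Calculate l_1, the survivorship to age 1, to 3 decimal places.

l_1 = n_1/n_0 = 245/250 = 0.98 → 0.980

0.980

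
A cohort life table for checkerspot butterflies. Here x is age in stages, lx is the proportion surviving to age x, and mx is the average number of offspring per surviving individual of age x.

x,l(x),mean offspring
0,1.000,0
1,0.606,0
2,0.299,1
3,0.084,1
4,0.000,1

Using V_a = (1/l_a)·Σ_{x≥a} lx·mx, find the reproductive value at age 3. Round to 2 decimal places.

lx·mx for x ≥ 3: 0.084, 0 → sum = 0.084
V_3 = 0.084 / l_3 = 0.084 / 0.084 = 1 → 1.00

1.00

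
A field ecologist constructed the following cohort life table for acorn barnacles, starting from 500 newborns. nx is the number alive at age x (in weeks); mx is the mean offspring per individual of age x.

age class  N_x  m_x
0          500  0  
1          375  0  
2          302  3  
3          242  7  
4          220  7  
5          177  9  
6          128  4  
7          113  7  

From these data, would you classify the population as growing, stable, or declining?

growing

lx = nx/n0 = nx/500: 1, 0.75, 0.604, 0.484, 0.44, 0.354, 0.256, 0.226
R0 = Σ lx·mx = 0 + 0 + 1.812 + 3.388 + 3.08 + 3.186 + 1.024 + 1.582 = 14.072
R0 > 1, so the population is growing.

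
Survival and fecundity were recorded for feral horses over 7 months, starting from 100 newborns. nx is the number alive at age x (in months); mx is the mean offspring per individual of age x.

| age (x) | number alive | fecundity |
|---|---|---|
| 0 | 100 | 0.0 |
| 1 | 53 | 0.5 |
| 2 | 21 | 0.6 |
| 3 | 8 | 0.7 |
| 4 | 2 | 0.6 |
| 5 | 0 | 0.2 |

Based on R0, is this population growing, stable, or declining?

lx = nx/n0 = nx/100: 1, 0.53, 0.21, 0.08, 0.02, 0
R0 = Σ lx·mx = 0 + 0.265 + 0.126 + 0.056 + 0.012 + 0 = 0.459
R0 < 1, so the population is declining.

declining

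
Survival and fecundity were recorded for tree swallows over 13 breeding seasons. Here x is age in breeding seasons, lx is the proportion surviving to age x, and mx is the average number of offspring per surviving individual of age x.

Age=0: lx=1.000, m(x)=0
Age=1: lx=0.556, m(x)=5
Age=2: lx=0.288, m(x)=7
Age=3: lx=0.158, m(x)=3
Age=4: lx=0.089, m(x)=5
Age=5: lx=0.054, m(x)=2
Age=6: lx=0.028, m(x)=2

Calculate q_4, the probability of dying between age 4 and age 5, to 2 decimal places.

0.39

q_4 = (l_4 − l_5) / l_4 = (0.089 − 0.054) / 0.089
     = 0.035 / 0.089 = 0.393258… → 0.39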